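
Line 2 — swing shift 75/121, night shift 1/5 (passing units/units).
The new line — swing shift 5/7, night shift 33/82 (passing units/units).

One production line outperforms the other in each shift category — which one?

Swing shift: Line 2 75/121 = 62.0%, the new line 5/7 = 71.4% → the new line
Night shift: Line 2 1/5 = 20.0%, the new line 33/82 = 40.2% → the new line
The new line has the higher rate in both groups.

the new line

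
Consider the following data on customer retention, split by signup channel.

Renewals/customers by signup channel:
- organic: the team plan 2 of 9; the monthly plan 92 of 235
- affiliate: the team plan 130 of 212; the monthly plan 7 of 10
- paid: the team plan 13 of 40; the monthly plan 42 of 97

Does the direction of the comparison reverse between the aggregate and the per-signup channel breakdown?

Organic: the team plan 2/9 = 22.2%, the monthly plan 92/235 = 39.1% → the monthly plan
Affiliate: the team plan 130/212 = 61.3%, the monthly plan 7/10 = 70.0% → the monthly plan
Paid: the team plan 13/40 = 32.5%, the monthly plan 42/97 = 43.3% → the monthly plan
Overall: the team plan 145/261 = 55.6%, the monthly plan 141/342 = 41.2% → the team plan
The monthly plan wins each signup group but the team plan wins overall — the comparison reverses. The monthly plan's customers skew toward organic, which has a lower base rate.

Yes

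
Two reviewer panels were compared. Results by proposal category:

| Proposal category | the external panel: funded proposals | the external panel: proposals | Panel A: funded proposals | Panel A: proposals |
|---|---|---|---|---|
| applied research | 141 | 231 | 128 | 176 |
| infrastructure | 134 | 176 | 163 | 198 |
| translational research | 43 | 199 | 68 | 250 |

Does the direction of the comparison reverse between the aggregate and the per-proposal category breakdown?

Applied research: the external panel 141/231 = 61.0%, Panel A 128/176 = 72.7% → Panel A
Infrastructure: the external panel 134/176 = 76.1%, Panel A 163/198 = 82.3% → Panel A
Translational research: the external panel 43/199 = 21.6%, Panel A 68/250 = 27.2% → Panel A
Overall: the external panel 318/606 = 52.5%, Panel A 359/624 = 57.5% → Panel A
Panel A wins overall and in every proposal group — no reversal.

No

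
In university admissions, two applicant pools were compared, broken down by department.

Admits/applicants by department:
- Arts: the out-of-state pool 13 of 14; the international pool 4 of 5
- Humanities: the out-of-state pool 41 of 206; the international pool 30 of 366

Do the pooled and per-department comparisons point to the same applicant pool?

Arts: the out-of-state pool 13/14 = 92.9%, the international pool 4/5 = 80.0% → the out-of-state pool
Humanities: the out-of-state pool 41/206 = 19.9%, the international pool 30/366 = 8.2% → the out-of-state pool
Overall: the out-of-state pool 54/220 = 24.5%, the international pool 34/371 = 9.2% → the out-of-state pool
The out-of-state pool wins overall and in every department group — no reversal.

Yes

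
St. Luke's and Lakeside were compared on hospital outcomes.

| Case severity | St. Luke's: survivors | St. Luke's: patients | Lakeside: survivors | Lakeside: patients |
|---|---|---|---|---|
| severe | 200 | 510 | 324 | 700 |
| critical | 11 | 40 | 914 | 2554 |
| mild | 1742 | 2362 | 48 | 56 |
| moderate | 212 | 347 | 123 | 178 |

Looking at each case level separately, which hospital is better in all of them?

Severe: St. Luke's 200/510 = 39.2%, Lakeside 324/700 = 46.3% → Lakeside
Critical: St. Luke's 11/40 = 27.5%, Lakeside 914/2554 = 35.8% → Lakeside
Mild: St. Luke's 1742/2362 = 73.8%, Lakeside 48/56 = 85.7% → Lakeside
Moderate: St. Luke's 212/347 = 61.1%, Lakeside 123/178 = 69.1% → Lakeside
Lakeside has the higher rate in all 4 groups.

Lakeside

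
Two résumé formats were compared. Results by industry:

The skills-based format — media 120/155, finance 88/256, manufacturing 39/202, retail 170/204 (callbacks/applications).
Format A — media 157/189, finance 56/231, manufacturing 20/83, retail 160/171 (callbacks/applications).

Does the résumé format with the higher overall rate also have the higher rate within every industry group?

Media: the skills-based format 120/155 = 77.4%, Format A 157/189 = 83.1% → Format A
Finance: the skills-based format 88/256 = 34.4%, Format A 56/231 = 24.2% → the skills-based format
Manufacturing: the skills-based format 39/202 = 19.3%, Format A 20/83 = 24.1% → Format A
Retail: the skills-based format 170/204 = 83.3%, Format A 160/171 = 93.6% → Format A
Overall: the skills-based format 417/817 = 51.0%, Format A 393/674 = 58.3% → Format A
Neither sweeps: the skills-based format wins 1 of 4 groups, Format A wins 3. Format A wins overall but not every group — no Simpson reversal.

No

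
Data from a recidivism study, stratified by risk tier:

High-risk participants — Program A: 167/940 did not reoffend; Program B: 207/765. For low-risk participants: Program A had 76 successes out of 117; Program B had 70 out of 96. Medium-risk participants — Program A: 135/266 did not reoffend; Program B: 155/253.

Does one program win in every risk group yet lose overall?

High-risk: Program A 167/940 = 17.8%, Program B 207/765 = 27.1% → Program B
Low-risk: Program A 76/117 = 65.0%, Program B 70/96 = 72.9% → Program B
Medium-risk: Program A 135/266 = 50.8%, Program B 155/253 = 61.3% → Program B
Overall: Program A 378/1323 = 28.6%, Program B 432/1114 = 38.8% → Program B
Program B wins overall and in every risk group — no reversal.

No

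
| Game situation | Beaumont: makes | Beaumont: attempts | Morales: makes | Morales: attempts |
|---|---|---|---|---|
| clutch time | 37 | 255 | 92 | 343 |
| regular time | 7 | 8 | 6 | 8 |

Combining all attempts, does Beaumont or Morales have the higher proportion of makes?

Clutch time: Beaumont 37/255 = 14.5%, Morales 92/343 = 26.8% → Morales
Regular time: Beaumont 7/8 = 87.5%, Morales 6/8 = 75.0% → Beaumont
Overall: Beaumont 44/263 = 16.7%, Morales 98/351 = 27.9% → Morales
(Neither sweeps every game group, but Morales has the higher pooled rate.)

Morales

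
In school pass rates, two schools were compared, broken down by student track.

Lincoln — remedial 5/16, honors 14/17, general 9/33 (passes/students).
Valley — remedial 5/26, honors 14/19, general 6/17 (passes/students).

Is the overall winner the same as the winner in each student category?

No

Remedial: Lincoln 5/16 = 31.2%, Valley 5/26 = 19.2% → Lincoln
Honors: Lincoln 14/17 = 82.4%, Valley 14/19 = 73.7% → Lincoln
General: Lincoln 9/33 = 27.3%, Valley 6/17 = 35.3% → Valley
Overall: Lincoln 28/66 = 42.4%, Valley 25/62 = 40.3% → Lincoln
Neither sweeps: Lincoln wins 2 of 3 groups, Valley wins 1. Lincoln wins overall but not every group — no Simpson reversal.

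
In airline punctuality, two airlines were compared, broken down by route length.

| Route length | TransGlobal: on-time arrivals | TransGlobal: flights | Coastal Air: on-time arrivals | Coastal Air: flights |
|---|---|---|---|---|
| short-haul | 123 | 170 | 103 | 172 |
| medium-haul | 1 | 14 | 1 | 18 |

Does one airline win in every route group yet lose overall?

Short-haul: TransGlobal 123/170 = 72.4%, Coastal Air 103/172 = 59.9% → TransGlobal
Medium-haul: TransGlobal 1/14 = 7.1%, Coastal Air 1/18 = 5.6% → TransGlobal
Overall: TransGlobal 124/184 = 67.4%, Coastal Air 104/190 = 54.7% → TransGlobal
TransGlobal wins overall and in every route group — no reversal.

No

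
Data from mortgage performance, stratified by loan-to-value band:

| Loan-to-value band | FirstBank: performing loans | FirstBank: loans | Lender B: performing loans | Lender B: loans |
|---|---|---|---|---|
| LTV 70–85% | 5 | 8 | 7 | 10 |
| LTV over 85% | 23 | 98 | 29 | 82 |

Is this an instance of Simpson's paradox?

LTV 70–85%: FirstBank 5/8 = 62.5%, Lender B 7/10 = 70.0% → Lender B
LTV over 85%: FirstBank 23/98 = 23.5%, Lender B 29/82 = 35.4% → Lender B
Overall: FirstBank 28/106 = 26.4%, Lender B 36/92 = 39.1% → Lender B
Lender B wins overall and in every loan-to-value group — no reversal.

No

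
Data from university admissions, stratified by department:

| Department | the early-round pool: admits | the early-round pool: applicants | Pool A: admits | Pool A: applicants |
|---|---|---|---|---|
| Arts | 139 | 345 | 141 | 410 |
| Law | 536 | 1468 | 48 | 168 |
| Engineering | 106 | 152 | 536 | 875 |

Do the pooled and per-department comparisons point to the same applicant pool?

Arts: the early-round pool 139/345 = 40.3%, Pool A 141/410 = 34.4% → the early-round pool
Law: the early-round pool 536/1468 = 36.5%, Pool A 48/168 = 28.6% → the early-round pool
Engineering: the early-round pool 106/152 = 69.7%, Pool A 536/875 = 61.3% → the early-round pool
Overall: the early-round pool 781/1965 = 39.7%, Pool A 725/1453 = 49.9% → Pool A
The early-round pool wins each department group but Pool A wins overall — the comparison reverses. The early-round pool's applicants skew toward Law, which has a lower base rate.

No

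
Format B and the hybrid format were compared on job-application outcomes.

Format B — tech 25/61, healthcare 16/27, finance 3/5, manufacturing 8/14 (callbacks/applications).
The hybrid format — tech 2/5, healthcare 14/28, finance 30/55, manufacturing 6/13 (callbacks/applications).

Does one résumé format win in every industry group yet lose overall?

Tech: Format B 25/61 = 41.0%, the hybrid format 2/5 = 40.0% → Format B
Healthcare: Format B 16/27 = 59.3%, the hybrid format 14/28 = 50.0% → Format B
Finance: Format B 3/5 = 60.0%, the hybrid format 30/55 = 54.5% → Format B
Manufacturing: Format B 8/14 = 57.1%, the hybrid format 6/13 = 46.2% → Format B
Overall: Format B 52/107 = 48.6%, the hybrid format 52/101 = 51.5% → the hybrid format
Format B wins each industry group but the hybrid format wins overall — the comparison reverses. Format B's applications skew toward tech, which has a lower base rate.

Yes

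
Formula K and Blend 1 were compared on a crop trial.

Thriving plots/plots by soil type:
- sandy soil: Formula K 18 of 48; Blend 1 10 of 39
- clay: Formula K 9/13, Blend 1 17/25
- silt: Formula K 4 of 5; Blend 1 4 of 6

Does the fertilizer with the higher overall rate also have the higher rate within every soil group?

Yes

Sandy soil: Formula K 18/48 = 37.5%, Blend 1 10/39 = 25.6% → Formula K
Clay: Formula K 9/13 = 69.2%, Blend 1 17/25 = 68.0% → Formula K
Silt: Formula K 4/5 = 80.0%, Blend 1 4/6 = 66.7% → Formula K
Overall: Formula K 31/66 = 47.0%, Blend 1 31/70 = 44.3% → Formula K
Formula K wins overall and in every soil group — no reversal.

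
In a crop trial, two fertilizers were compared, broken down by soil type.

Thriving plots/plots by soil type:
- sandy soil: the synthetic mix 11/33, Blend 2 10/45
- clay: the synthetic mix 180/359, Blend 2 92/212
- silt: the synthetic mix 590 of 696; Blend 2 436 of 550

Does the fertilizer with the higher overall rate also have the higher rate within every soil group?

Yes

Sandy soil: the synthetic mix 11/33 = 33.3%, Blend 2 10/45 = 22.2% → the synthetic mix
Clay: the synthetic mix 180/359 = 50.1%, Blend 2 92/212 = 43.4% → the synthetic mix
Silt: the synthetic mix 590/696 = 84.8%, Blend 2 436/550 = 79.3% → the synthetic mix
Overall: the synthetic mix 781/1088 = 71.8%, Blend 2 538/807 = 66.7% → the synthetic mix
The synthetic mix wins overall and in every soil group — no reversal.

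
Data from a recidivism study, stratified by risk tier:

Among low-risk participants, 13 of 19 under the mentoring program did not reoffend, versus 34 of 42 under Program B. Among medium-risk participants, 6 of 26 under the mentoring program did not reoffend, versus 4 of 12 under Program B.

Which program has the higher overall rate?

Program B

Low-risk: the mentoring program 13/19 = 68.4%, Program B 34/42 = 81.0% → Program B
Medium-risk: the mentoring program 6/26 = 23.1%, Program B 4/12 = 33.3% → Program B
Overall: the mentoring program 19/45 = 42.2%, Program B 38/54 = 70.4% → Program B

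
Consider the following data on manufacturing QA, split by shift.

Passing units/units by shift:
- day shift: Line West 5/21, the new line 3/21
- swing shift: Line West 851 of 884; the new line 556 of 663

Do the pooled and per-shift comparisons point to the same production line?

Yes

Day shift: Line West 5/21 = 23.8%, the new line 3/21 = 14.3% → Line West
Swing shift: Line West 851/884 = 96.3%, the new line 556/663 = 83.9% → Line West
Overall: Line West 856/905 = 94.6%, the new line 559/684 = 81.7% → Line West
Line West wins overall and in every shift group — no reversal.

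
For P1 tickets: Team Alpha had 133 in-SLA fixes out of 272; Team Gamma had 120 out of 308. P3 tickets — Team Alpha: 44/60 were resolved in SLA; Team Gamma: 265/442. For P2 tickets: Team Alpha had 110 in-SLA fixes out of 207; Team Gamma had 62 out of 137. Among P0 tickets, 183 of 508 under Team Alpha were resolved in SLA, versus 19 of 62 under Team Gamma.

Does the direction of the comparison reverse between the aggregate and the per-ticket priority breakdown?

P1: Team Alpha 133/272 = 48.9%, Team Gamma 120/308 = 39.0% → Team Alpha
P3: Team Alpha 44/60 = 73.3%, Team Gamma 265/442 = 60.0% → Team Alpha
P2: Team Alpha 110/207 = 53.1%, Team Gamma 62/137 = 45.3% → Team Alpha
P0: Team Alpha 183/508 = 36.0%, Team Gamma 19/62 = 30.6% → Team Alpha
Overall: Team Alpha 470/1047 = 44.9%, Team Gamma 466/949 = 49.1% → Team Gamma
Team Alpha wins each ticket group but Team Gamma wins overall — the comparison reverses. Team Alpha's tickets skew toward P0, which has a lower base rate.

Yes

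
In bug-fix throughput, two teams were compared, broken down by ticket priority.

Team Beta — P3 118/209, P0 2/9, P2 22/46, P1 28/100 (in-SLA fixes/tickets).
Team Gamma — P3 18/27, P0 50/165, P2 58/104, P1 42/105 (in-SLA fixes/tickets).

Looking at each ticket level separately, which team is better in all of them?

P3: Team Beta 118/209 = 56.5%, Team Gamma 18/27 = 66.7% → Team Gamma
P0: Team Beta 2/9 = 22.2%, Team Gamma 50/165 = 30.3% → Team Gamma
P2: Team Beta 22/46 = 47.8%, Team Gamma 58/104 = 55.8% → Team Gamma
P1: Team Beta 28/100 = 28.0%, Team Gamma 42/105 = 40.0% → Team Gamma
Team Gamma has the higher rate in all 4 groups.

Team Gamma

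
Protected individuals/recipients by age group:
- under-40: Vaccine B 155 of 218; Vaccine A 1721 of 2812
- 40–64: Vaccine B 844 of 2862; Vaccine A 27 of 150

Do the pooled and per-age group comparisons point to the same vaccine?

No

Under-40: Vaccine B 155/218 = 71.1%, Vaccine A 1721/2812 = 61.2% → Vaccine B
40–64: Vaccine B 844/2862 = 29.5%, Vaccine A 27/150 = 18.0% → Vaccine B
Overall: Vaccine B 999/3080 = 32.4%, Vaccine A 1748/2962 = 59.0% → Vaccine A
Vaccine B wins each age group but Vaccine A wins overall — the comparison reverses. Vaccine B's recipients skew toward 40–64, which has a lower base rate.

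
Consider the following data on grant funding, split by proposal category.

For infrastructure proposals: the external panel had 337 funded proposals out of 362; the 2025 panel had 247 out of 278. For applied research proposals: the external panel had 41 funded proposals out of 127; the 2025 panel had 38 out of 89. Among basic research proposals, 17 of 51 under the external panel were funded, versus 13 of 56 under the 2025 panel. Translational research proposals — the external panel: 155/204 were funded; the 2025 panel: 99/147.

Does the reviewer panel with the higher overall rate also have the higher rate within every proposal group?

No

Infrastructure: the external panel 337/362 = 93.1%, the 2025 panel 247/278 = 88.8% → the external panel
Applied research: the external panel 41/127 = 32.3%, the 2025 panel 38/89 = 42.7% → the 2025 panel
Basic research: the external panel 17/51 = 33.3%, the 2025 panel 13/56 = 23.2% → the external panel
Translational research: the external panel 155/204 = 76.0%, the 2025 panel 99/147 = 67.3% → the external panel
Overall: the external panel 550/744 = 73.9%, the 2025 panel 397/570 = 69.6% → the external panel
Neither sweeps: the external panel wins 3 of 4 groups, the 2025 panel wins 1. The external panel wins overall but not every group — no Simpson reversal.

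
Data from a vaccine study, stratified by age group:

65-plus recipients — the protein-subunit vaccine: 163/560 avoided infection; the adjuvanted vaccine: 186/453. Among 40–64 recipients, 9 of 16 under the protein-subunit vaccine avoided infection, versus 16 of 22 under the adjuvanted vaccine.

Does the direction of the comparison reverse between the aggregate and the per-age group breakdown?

65-plus: the protein-subunit vaccine 163/560 = 29.1%, the adjuvanted vaccine 186/453 = 41.1% → the adjuvanted vaccine
40–64: the protein-subunit vaccine 9/16 = 56.2%, the adjuvanted vaccine 16/22 = 72.7% → the adjuvanted vaccine
Overall: the protein-subunit vaccine 172/576 = 29.9%, the adjuvanted vaccine 202/475 = 42.5% → the adjuvanted vaccine
The adjuvanted vaccine wins overall and in every age group — no reversal.

No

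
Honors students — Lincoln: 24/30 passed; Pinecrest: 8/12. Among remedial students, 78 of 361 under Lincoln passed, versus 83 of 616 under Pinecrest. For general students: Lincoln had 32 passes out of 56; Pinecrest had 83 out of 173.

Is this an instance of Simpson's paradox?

No

Honors: Lincoln 24/30 = 80.0%, Pinecrest 8/12 = 66.7% → Lincoln
Remedial: Lincoln 78/361 = 21.6%, Pinecrest 83/616 = 13.5% → Lincoln
General: Lincoln 32/56 = 57.1%, Pinecrest 83/173 = 48.0% → Lincoln
Overall: Lincoln 134/447 = 30.0%, Pinecrest 174/801 = 21.7% → Lincoln
Lincoln wins overall and in every student group — no reversal.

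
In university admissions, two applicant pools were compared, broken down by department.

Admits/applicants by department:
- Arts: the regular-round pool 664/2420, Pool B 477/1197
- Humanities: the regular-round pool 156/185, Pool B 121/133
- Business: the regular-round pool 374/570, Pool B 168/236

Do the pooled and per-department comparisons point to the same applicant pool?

Arts: the regular-round pool 664/2420 = 27.4%, Pool B 477/1197 = 39.8% → Pool B
Humanities: the regular-round pool 156/185 = 84.3%, Pool B 121/133 = 91.0% → Pool B
Business: the regular-round pool 374/570 = 65.6%, Pool B 168/236 = 71.2% → Pool B
Overall: the regular-round pool 1194/3175 = 37.6%, Pool B 766/1566 = 48.9% → Pool B
Pool B wins overall and in every department group — no reversal.

Yes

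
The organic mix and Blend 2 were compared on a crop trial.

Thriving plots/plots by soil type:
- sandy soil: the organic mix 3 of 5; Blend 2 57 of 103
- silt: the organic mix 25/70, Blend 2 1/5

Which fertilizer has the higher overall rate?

Blend 2

Sandy soil: the organic mix 3/5 = 60.0%, Blend 2 57/103 = 55.3% → the organic mix
Silt: the organic mix 25/70 = 35.7%, Blend 2 1/5 = 20.0% → the organic mix
Overall: the organic mix 28/75 = 37.3%, Blend 2 58/108 = 53.7% → Blend 2
(The organic mix wins every soil group but Blend 2 wins overall — the organic mix's plots skew toward the low-rate silt group.)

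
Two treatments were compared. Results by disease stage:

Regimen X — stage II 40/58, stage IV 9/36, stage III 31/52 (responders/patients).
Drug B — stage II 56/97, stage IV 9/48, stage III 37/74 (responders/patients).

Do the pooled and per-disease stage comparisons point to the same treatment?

Yes

Stage II: Regimen X 40/58 = 69.0%, Drug B 56/97 = 57.7% → Regimen X
Stage IV: Regimen X 9/36 = 25.0%, Drug B 9/48 = 18.8% → Regimen X
Stage III: Regimen X 31/52 = 59.6%, Drug B 37/74 = 50.0% → Regimen X
Overall: Regimen X 80/146 = 54.8%, Drug B 102/219 = 46.6% → Regimen X
Regimen X wins overall and in every disease group — no reversal.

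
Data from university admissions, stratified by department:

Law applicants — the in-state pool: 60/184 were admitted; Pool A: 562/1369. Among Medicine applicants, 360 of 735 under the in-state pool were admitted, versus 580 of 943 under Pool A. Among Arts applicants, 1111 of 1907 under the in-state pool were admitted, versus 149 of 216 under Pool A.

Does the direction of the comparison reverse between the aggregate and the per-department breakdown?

Law: the in-state pool 60/184 = 32.6%, Pool A 562/1369 = 41.1% → Pool A
Medicine: the in-state pool 360/735 = 49.0%, Pool A 580/943 = 61.5% → Pool A
Arts: the in-state pool 1111/1907 = 58.3%, Pool A 149/216 = 69.0% → Pool A
Overall: the in-state pool 1531/2826 = 54.2%, Pool A 1291/2528 = 51.1% → the in-state pool
Pool A wins each department group but the in-state pool wins overall — the comparison reverses. Pool A's applicants skew toward Law, which has a lower base rate.

Yes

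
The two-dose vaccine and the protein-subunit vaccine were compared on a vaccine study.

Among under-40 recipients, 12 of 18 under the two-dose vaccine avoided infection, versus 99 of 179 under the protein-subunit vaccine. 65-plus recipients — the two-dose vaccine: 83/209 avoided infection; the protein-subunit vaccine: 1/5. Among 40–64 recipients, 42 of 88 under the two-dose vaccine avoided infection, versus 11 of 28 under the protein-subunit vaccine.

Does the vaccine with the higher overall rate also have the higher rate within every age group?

No

Under-40: the two-dose vaccine 12/18 = 66.7%, the protein-subunit vaccine 99/179 = 55.3% → the two-dose vaccine
65-plus: the two-dose vaccine 83/209 = 39.7%, the protein-subunit vaccine 1/5 = 20.0% → the two-dose vaccine
40–64: the two-dose vaccine 42/88 = 47.7%, the protein-subunit vaccine 11/28 = 39.3% → the two-dose vaccine
Overall: the two-dose vaccine 137/315 = 43.5%, the protein-subunit vaccine 111/212 = 52.4% → the protein-subunit vaccine
The two-dose vaccine wins each age group but the protein-subunit vaccine wins overall — the comparison reverses. The two-dose vaccine's recipients skew toward 65-plus, which has a lower base rate.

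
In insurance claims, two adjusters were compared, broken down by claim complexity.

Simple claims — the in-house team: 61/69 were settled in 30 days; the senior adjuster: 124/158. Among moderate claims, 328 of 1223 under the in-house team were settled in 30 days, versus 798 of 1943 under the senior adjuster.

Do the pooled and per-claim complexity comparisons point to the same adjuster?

No

Simple: the in-house team 61/69 = 88.4%, the senior adjuster 124/158 = 78.5% → the in-house team
Moderate: the in-house team 328/1223 = 26.8%, the senior adjuster 798/1943 = 41.1% → the senior adjuster
Overall: the in-house team 389/1292 = 30.1%, the senior adjuster 922/2101 = 43.9% → the senior adjuster
Neither sweeps: the in-house team wins 1 of 2 groups, the senior adjuster wins 1. The senior adjuster wins overall but not every group — no Simpson reversal.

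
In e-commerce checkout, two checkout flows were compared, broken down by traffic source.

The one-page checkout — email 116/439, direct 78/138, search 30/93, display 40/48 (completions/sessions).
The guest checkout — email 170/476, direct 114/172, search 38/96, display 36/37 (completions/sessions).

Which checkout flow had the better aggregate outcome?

Email: the one-page checkout 116/439 = 26.4%, the guest checkout 170/476 = 35.7% → the guest checkout
Direct: the one-page checkout 78/138 = 56.5%, the guest checkout 114/172 = 66.3% → the guest checkout
Search: the one-page checkout 30/93 = 32.3%, the guest checkout 38/96 = 39.6% → the guest checkout
Display: the one-page checkout 40/48 = 83.3%, the guest checkout 36/37 = 97.3% → the guest checkout
Overall: the one-page checkout 264/718 = 36.8%, the guest checkout 358/781 = 45.8% → the guest checkout

the guest checkout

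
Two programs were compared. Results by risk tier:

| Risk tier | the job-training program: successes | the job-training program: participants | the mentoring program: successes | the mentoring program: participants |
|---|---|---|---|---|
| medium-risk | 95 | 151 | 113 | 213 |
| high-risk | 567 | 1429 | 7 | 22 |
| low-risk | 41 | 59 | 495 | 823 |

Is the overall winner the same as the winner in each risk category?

No

Medium-risk: the job-training program 95/151 = 62.9%, the mentoring program 113/213 = 53.1% → the job-training program
High-risk: the job-training program 567/1429 = 39.7%, the mentoring program 7/22 = 31.8% → the job-training program
Low-risk: the job-training program 41/59 = 69.5%, the mentoring program 495/823 = 60.1% → the job-training program
Overall: the job-training program 703/1639 = 42.9%, the mentoring program 615/1058 = 58.1% → the mentoring program
The job-training program wins each risk group but the mentoring program wins overall — the comparison reverses. The job-training program's participants skew toward high-risk, which has a lower base rate.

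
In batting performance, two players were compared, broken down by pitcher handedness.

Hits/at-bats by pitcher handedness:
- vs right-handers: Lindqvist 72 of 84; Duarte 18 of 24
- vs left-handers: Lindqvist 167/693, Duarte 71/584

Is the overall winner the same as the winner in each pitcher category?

Vs right-handers: Lindqvist 72/84 = 85.7%, Duarte 18/24 = 75.0% → Lindqvist
Vs left-handers: Lindqvist 167/693 = 24.1%, Duarte 71/584 = 12.2% → Lindqvist
Overall: Lindqvist 239/777 = 30.8%, Duarte 89/608 = 14.6% → Lindqvist
Lindqvist wins overall and in every pitcher group — no reversal.

Yes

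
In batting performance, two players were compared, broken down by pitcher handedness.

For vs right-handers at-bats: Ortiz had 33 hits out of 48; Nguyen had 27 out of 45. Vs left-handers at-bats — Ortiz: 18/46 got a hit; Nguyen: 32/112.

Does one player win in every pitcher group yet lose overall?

Vs right-handers: Ortiz 33/48 = 68.8%, Nguyen 27/45 = 60.0% → Ortiz
Vs left-handers: Ortiz 18/46 = 39.1%, Nguyen 32/112 = 28.6% → Ortiz
Overall: Ortiz 51/94 = 54.3%, Nguyen 59/157 = 37.6% → Ortiz
Ortiz wins overall and in every pitcher group — no reversal.

No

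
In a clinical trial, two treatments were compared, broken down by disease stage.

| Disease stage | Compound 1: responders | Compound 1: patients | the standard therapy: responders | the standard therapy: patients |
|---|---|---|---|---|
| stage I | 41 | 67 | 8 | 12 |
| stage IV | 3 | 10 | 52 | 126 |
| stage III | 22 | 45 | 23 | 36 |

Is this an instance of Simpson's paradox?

Yes

Stage I: Compound 1 41/67 = 61.2%, the standard therapy 8/12 = 66.7% → the standard therapy
Stage IV: Compound 1 3/10 = 30.0%, the standard therapy 52/126 = 41.3% → the standard therapy
Stage III: Compound 1 22/45 = 48.9%, the standard therapy 23/36 = 63.9% → the standard therapy
Overall: Compound 1 66/122 = 54.1%, the standard therapy 83/174 = 47.7% → Compound 1
The standard therapy wins each disease group but Compound 1 wins overall — the comparison reverses. The standard therapy's patients skew toward stage IV, which has a lower base rate.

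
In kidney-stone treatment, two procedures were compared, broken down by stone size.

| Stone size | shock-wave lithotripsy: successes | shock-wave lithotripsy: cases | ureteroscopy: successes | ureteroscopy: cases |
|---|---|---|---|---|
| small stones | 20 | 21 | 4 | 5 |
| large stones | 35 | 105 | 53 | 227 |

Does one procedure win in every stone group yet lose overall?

Small stones: shock-wave lithotripsy 20/21 = 95.2%, ureteroscopy 4/5 = 80.0% → shock-wave lithotripsy
Large stones: shock-wave lithotripsy 35/105 = 33.3%, ureteroscopy 53/227 = 23.3% → shock-wave lithotripsy
Overall: shock-wave lithotripsy 55/126 = 43.7%, ureteroscopy 57/232 = 24.6% → shock-wave lithotripsy
Shock-wave lithotripsy wins overall and in every stone group — no reversal.

No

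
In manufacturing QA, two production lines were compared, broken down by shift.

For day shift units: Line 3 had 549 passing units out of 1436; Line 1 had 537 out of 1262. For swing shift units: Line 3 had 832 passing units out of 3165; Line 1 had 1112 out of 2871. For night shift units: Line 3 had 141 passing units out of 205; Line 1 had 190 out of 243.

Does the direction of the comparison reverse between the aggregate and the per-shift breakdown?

Day shift: Line 3 549/1436 = 38.2%, Line 1 537/1262 = 42.6% → Line 1
Swing shift: Line 3 832/3165 = 26.3%, Line 1 1112/2871 = 38.7% → Line 1
Night shift: Line 3 141/205 = 68.8%, Line 1 190/243 = 78.2% → Line 1
Overall: Line 3 1522/4806 = 31.7%, Line 1 1839/4376 = 42.0% → Line 1
Line 1 wins overall and in every shift group — no reversal.

No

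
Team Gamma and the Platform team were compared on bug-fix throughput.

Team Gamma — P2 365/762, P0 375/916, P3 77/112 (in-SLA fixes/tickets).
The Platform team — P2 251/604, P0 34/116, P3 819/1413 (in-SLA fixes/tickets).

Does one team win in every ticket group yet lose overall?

P2: Team Gamma 365/762 = 47.9%, the Platform team 251/604 = 41.6% → Team Gamma
P0: Team Gamma 375/916 = 40.9%, the Platform team 34/116 = 29.3% → Team Gamma
P3: Team Gamma 77/112 = 68.8%, the Platform team 819/1413 = 58.0% → Team Gamma
Overall: Team Gamma 817/1790 = 45.6%, the Platform team 1104/2133 = 51.8% → the Platform team
Team Gamma wins each ticket group but the Platform team wins overall — the comparison reverses. Team Gamma's tickets skew toward P0, which has a lower base rate.

Yes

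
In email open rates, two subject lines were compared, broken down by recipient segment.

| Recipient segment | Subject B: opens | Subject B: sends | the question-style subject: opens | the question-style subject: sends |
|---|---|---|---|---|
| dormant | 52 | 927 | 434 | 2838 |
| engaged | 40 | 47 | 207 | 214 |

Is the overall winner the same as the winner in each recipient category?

Dormant: Subject B 52/927 = 5.6%, the question-style subject 434/2838 = 15.3% → the question-style subject
Engaged: Subject B 40/47 = 85.1%, the question-style subject 207/214 = 96.7% → the question-style subject
Overall: Subject B 92/974 = 9.4%, the question-style subject 641/3052 = 21.0% → the question-style subject
The question-style subject wins overall and in every recipient group — no reversal.

Yes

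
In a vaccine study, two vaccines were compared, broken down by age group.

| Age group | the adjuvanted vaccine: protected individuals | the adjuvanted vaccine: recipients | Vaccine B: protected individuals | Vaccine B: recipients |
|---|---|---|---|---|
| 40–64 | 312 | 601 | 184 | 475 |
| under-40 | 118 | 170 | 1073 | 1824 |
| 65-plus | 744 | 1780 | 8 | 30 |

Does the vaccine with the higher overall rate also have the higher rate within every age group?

40–64: the adjuvanted vaccine 312/601 = 51.9%, Vaccine B 184/475 = 38.7% → the adjuvanted vaccine
Under-40: the adjuvanted vaccine 118/170 = 69.4%, Vaccine B 1073/1824 = 58.8% → the adjuvanted vaccine
65-plus: the adjuvanted vaccine 744/1780 = 41.8%, Vaccine B 8/30 = 26.7% → the adjuvanted vaccine
Overall: the adjuvanted vaccine 1174/2551 = 46.0%, Vaccine B 1265/2329 = 54.3% → Vaccine B
The adjuvanted vaccine wins each age group but Vaccine B wins overall — the comparison reverses. The adjuvanted vaccine's recipients skew toward 65-plus, which has a lower base rate.

No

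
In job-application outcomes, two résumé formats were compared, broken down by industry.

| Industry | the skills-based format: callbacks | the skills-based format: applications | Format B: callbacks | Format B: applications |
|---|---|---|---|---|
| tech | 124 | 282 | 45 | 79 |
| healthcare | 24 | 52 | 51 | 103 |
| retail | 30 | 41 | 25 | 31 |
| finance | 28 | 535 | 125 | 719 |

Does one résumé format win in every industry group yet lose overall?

Tech: the skills-based format 124/282 = 44.0%, Format B 45/79 = 57.0% → Format B
Healthcare: the skills-based format 24/52 = 46.2%, Format B 51/103 = 49.5% → Format B
Retail: the skills-based format 30/41 = 73.2%, Format B 25/31 = 80.6% → Format B
Finance: the skills-based format 28/535 = 5.2%, Format B 125/719 = 17.4% → Format B
Overall: the skills-based format 206/910 = 22.6%, Format B 246/932 = 26.4% → Format B
Format B wins overall and in every industry group — no reversal.

No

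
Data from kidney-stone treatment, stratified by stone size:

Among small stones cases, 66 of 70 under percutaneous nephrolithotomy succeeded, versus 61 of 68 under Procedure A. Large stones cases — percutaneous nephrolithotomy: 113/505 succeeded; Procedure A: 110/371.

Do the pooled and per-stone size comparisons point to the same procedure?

Small stones: percutaneous nephrolithotomy 66/70 = 94.3%, Procedure A 61/68 = 89.7% → percutaneous nephrolithotomy
Large stones: percutaneous nephrolithotomy 113/505 = 22.4%, Procedure A 110/371 = 29.6% → Procedure A
Overall: percutaneous nephrolithotomy 179/575 = 31.1%, Procedure A 171/439 = 39.0% → Procedure A
Neither sweeps: percutaneous nephrolithotomy wins 1 of 2 groups, Procedure A wins 1. Procedure A wins overall but not every group — no Simpson reversal.

No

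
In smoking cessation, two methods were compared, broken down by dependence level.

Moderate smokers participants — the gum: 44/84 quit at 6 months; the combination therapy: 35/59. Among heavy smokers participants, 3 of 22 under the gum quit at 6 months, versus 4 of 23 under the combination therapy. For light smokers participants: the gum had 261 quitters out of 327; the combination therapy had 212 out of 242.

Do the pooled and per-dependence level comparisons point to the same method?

Moderate smokers: the gum 44/84 = 52.4%, the combination therapy 35/59 = 59.3% → the combination therapy
Heavy smokers: the gum 3/22 = 13.6%, the combination therapy 4/23 = 17.4% → the combination therapy
Light smokers: the gum 261/327 = 79.8%, the combination therapy 212/242 = 87.6% → the combination therapy
Overall: the gum 308/433 = 71.1%, the combination therapy 251/324 = 77.5% → the combination therapy
The combination therapy wins overall and in every dependence group — no reversal.

Yes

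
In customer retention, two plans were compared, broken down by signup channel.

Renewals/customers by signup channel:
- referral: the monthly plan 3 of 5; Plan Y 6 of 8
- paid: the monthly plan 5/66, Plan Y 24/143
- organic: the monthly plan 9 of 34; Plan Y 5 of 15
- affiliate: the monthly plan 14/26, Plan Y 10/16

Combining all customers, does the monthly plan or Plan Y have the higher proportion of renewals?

Referral: the monthly plan 3/5 = 60.0%, Plan Y 6/8 = 75.0% → Plan Y
Paid: the monthly plan 5/66 = 7.6%, Plan Y 24/143 = 16.8% → Plan Y
Organic: the monthly plan 9/34 = 26.5%, Plan Y 5/15 = 33.3% → Plan Y
Affiliate: the monthly plan 14/26 = 53.8%, Plan Y 10/16 = 62.5% → Plan Y
Overall: the monthly plan 31/131 = 23.7%, Plan Y 45/182 = 24.7% → Plan Y

Plan Y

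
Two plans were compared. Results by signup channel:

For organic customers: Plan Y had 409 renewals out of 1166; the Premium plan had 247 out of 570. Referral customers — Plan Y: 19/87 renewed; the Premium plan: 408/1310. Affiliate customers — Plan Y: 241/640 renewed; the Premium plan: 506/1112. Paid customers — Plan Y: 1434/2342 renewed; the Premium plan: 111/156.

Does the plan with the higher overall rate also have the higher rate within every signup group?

Organic: Plan Y 409/1166 = 35.1%, the Premium plan 247/570 = 43.3% → the Premium plan
Referral: Plan Y 19/87 = 21.8%, the Premium plan 408/1310 = 31.1% → the Premium plan
Affiliate: Plan Y 241/640 = 37.7%, the Premium plan 506/1112 = 45.5% → the Premium plan
Paid: Plan Y 1434/2342 = 61.2%, the Premium plan 111/156 = 71.2% → the Premium plan
Overall: Plan Y 2103/4235 = 49.7%, the Premium plan 1272/3148 = 40.4% → Plan Y
The Premium plan wins each signup group but Plan Y wins overall — the comparison reverses. The Premium plan's customers skew toward referral, which has a lower base rate.

No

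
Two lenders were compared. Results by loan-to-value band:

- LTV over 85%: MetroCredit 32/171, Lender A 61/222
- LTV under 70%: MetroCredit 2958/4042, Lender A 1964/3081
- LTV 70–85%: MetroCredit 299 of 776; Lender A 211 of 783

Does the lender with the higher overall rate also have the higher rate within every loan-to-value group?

LTV over 85%: MetroCredit 32/171 = 18.7%, Lender A 61/222 = 27.5% → Lender A
LTV under 70%: MetroCredit 2958/4042 = 73.2%, Lender A 1964/3081 = 63.7% → MetroCredit
LTV 70–85%: MetroCredit 299/776 = 38.5%, Lender A 211/783 = 26.9% → MetroCredit
Overall: MetroCredit 3289/4989 = 65.9%, Lender A 2236/4086 = 54.7% → MetroCredit
Neither sweeps: MetroCredit wins 2 of 3 groups, Lender A wins 1. MetroCredit wins overall but not every group — no Simpson reversal.

No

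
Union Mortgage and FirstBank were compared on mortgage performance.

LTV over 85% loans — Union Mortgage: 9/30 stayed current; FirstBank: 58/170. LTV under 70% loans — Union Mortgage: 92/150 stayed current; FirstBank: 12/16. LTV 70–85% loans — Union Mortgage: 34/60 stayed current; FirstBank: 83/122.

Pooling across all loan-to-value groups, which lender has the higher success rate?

Union Mortgage

LTV over 85%: Union Mortgage 9/30 = 30.0%, FirstBank 58/170 = 34.1% → FirstBank
LTV under 70%: Union Mortgage 92/150 = 61.3%, FirstBank 12/16 = 75.0% → FirstBank
LTV 70–85%: Union Mortgage 34/60 = 56.7%, FirstBank 83/122 = 68.0% → FirstBank
Overall: Union Mortgage 135/240 = 56.2%, FirstBank 153/308 = 49.7% → Union Mortgage
(FirstBank wins every loan-to-value group but Union Mortgage wins overall — FirstBank's loans skew toward the low-rate LTV over 85% group.)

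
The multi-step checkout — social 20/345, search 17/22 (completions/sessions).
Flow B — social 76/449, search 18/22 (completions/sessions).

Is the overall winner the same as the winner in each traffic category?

Yes

Social: the multi-step checkout 20/345 = 5.8%, Flow B 76/449 = 16.9% → Flow B
Search: the multi-step checkout 17/22 = 77.3%, Flow B 18/22 = 81.8% → Flow B
Overall: the multi-step checkout 37/367 = 10.1%, Flow B 94/471 = 20.0% → Flow B
Flow B wins overall and in every traffic group — no reversal.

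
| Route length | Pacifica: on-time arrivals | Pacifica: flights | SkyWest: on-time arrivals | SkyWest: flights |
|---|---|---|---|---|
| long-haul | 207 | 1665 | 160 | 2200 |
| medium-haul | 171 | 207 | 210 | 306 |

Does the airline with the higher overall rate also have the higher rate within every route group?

Yes

Long-haul: Pacifica 207/1665 = 12.4%, SkyWest 160/2200 = 7.3% → Pacifica
Medium-haul: Pacifica 171/207 = 82.6%, SkyWest 210/306 = 68.6% → Pacifica
Overall: Pacifica 378/1872 = 20.2%, SkyWest 370/2506 = 14.8% → Pacifica
Pacifica wins overall and in every route group — no reversal.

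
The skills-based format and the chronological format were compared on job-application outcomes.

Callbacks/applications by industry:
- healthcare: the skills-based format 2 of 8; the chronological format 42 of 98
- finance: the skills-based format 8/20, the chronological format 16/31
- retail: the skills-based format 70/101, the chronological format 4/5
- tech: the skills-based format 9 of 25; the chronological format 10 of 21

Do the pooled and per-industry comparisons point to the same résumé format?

Healthcare: the skills-based format 2/8 = 25.0%, the chronological format 42/98 = 42.9% → the chronological format
Finance: the skills-based format 8/20 = 40.0%, the chronological format 16/31 = 51.6% → the chronological format
Retail: the skills-based format 70/101 = 69.3%, the chronological format 4/5 = 80.0% → the chronological format
Tech: the skills-based format 9/25 = 36.0%, the chronological format 10/21 = 47.6% → the chronological format
Overall: the skills-based format 89/154 = 57.8%, the chronological format 72/155 = 46.5% → the skills-based format
The chronological format wins each industry group but the skills-based format wins overall — the comparison reverses. The chronological format's applications skew toward healthcare, which has a lower base rate.

No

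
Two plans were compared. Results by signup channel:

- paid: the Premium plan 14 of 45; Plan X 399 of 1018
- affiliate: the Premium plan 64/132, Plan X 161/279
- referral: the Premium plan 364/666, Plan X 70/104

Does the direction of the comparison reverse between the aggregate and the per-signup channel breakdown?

Paid: the Premium plan 14/45 = 31.1%, Plan X 399/1018 = 39.2% → Plan X
Affiliate: the Premium plan 64/132 = 48.5%, Plan X 161/279 = 57.7% → Plan X
Referral: the Premium plan 364/666 = 54.7%, Plan X 70/104 = 67.3% → Plan X
Overall: the Premium plan 442/843 = 52.4%, Plan X 630/1401 = 45.0% → the Premium plan
Plan X wins each signup group but the Premium plan wins overall — the comparison reverses. Plan X's customers skew toward paid, which has a lower base rate.

Yes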